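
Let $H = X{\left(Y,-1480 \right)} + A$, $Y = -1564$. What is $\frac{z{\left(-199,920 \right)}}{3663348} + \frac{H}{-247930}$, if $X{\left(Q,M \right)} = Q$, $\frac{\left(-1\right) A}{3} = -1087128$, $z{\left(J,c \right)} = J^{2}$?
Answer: $- \frac{1193203680143}{90825386964} \approx -13.137$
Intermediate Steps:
$A = 3261384$ ($A = \left(-3\right) \left(-1087128\right) = 3261384$)
$H = 3259820$ ($H = -1564 + 3261384 = 3259820$)
$\frac{z{\left(-199,920 \right)}}{3663348} + \frac{H}{-247930} = \frac{\left(-199\right)^{2}}{3663348} + \frac{3259820}{-247930} = 39601 \cdot \frac{1}{3663348} + 3259820 \left(- \frac{1}{247930}\right) = \frac{39601}{3663348} - \frac{325982}{24793} = - \frac{1193203680143}{90825386964}$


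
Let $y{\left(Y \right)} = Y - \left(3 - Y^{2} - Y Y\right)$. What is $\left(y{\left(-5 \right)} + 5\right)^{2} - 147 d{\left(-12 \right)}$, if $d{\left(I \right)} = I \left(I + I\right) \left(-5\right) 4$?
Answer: $848929$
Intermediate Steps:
$y{\left(Y \right)} = -3 + Y + 2 Y^{2}$ ($y{\left(Y \right)} = Y + \left(\left(Y^{2} + Y^{2}\right) - 3\right) = Y + \left(2 Y^{2} - 3\right) = Y + \left(-3 + 2 Y^{2}\right) = -3 + Y + 2 Y^{2}$)
$d{\left(I \right)} = - 40 I^{2}$ ($d{\left(I \right)} = I 2 I \left(-5\right) 4 = 2 I^{2} \left(-5\right) 4 = - 10 I^{2} \cdot 4 = - 40 I^{2}$)
$\left(y{\left(-5 \right)} + 5\right)^{2} - 147 d{\left(-12 \right)} = \left(\left(-3 - 5 + 2 \left(-5\right)^{2}\right) + 5\right)^{2} - 147 \left(- 40 \left(-12\right)^{2}\right) = \left(\left(-3 - 5 + 2 \cdot 25\right) + 5\right)^{2} - 147 \left(\left(-40\right) 144\right) = \left(\left(-3 - 5 + 50\right) + 5\right)^{2} - -846720 = \left(42 + 5\right)^{2} + 846720 = 47^{2} + 846720 = 2209 + 846720 = 848929$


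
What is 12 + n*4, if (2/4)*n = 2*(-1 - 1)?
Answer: -20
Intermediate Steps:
n = -8 (n = 2*(2*(-1 - 1)) = 2*(2*(-2)) = 2*(-4) = -8)
12 + n*4 = 12 - 8*4 = 12 - 32 = -20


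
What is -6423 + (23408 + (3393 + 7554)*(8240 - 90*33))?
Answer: 57707675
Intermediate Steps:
-6423 + (23408 + (3393 + 7554)*(8240 - 90*33)) = -6423 + (23408 + 10947*(8240 - 2970)) = -6423 + (23408 + 10947*5270) = -6423 + (23408 + 57690690) = -6423 + 57714098 = 57707675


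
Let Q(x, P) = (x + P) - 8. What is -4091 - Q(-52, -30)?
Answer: -4001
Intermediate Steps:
Q(x, P) = -8 + P + x (Q(x, P) = (P + x) - 8 = -8 + P + x)
-4091 - Q(-52, -30) = -4091 - (-8 - 30 - 52) = -4091 - 1*(-90) = -4091 + 90 = -4001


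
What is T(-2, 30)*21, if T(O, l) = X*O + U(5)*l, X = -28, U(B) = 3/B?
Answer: 1554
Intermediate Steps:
T(O, l) = -28*O + 3*l/5 (T(O, l) = -28*O + (3/5)*l = -28*O + (3*(⅕))*l = -28*O + 3*l/5)
T(-2, 30)*21 = (-28*(-2) + (⅗)*30)*21 = (56 + 18)*21 = 74*21 = 1554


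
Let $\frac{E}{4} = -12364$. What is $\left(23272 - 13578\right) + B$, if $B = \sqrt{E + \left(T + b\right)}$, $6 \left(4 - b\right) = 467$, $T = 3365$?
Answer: $9694 + \frac{i \sqrt{1661934}}{6} \approx 9694.0 + 214.86 i$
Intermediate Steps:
$b = - \frac{443}{6}$ ($b = 4 - \frac{467}{6} = - \frac{443}{6} \approx -73.833$)
$E = -49456$ ($E = 4 \left(-12364\right) = -49456$)
$B = \frac{i \sqrt{1661934}}{6}$ ($B = \sqrt{-49456 + \left(3365 - \frac{443}{6}\right)} = \sqrt{-49456 + \frac{19747}{6}} = \sqrt{- \frac{276989}{6}} = \frac{i \sqrt{1661934}}{6} \approx 214.86 i$)
$\left(23272 - 13578\right) + B = \left(23272 - 13578\right) + \frac{i \sqrt{1661934}}{6} = 9694 + \frac{i \sqrt{1661934}}{6}$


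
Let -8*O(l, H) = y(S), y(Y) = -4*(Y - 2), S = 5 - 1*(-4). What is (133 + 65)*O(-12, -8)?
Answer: 693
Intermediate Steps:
S = 9 (S = 5 + 4 = 9)
y(Y) = 8 - 4*Y (y(Y) = -4*(-2 + Y) = 8 - 4*Y)
O(l, H) = 7/2 (O(l, H) = -(8 - 4*9)/8 = -(8 - 36)/8 = -⅛*(-28) = 7/2)
(133 + 65)*O(-12, -8) = (133 + 65)*(7/2) = 198*(7/2) = 693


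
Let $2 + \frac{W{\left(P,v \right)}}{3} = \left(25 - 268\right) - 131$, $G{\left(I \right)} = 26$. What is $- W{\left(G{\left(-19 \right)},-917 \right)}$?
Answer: $1128$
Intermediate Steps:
$W{\left(P,v \right)} = -1128$ ($W{\left(P,v \right)} = -6 + 3 \left(\left(25 - 268\right) - 131\right) = -6 + 3 \left(-243 - 131\right) = -6 + 3 \left(-374\right) = -6 - 1122 = -1128$)
$- W{\left(G{\left(-19 \right)},-917 \right)} = \left(-1\right) \left(-1128\right) = 1128$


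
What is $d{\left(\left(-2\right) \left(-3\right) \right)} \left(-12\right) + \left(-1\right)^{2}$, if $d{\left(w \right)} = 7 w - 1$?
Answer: $-491$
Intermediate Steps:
$d{\left(w \right)} = -1 + 7 w$
$d{\left(\left(-2\right) \left(-3\right) \right)} \left(-12\right) + \left(-1\right)^{2} = \left(-1 + 7 \left(\left(-2\right) \left(-3\right)\right)\right) \left(-12\right) + \left(-1\right)^{2} = \left(-1 + 7 \cdot 6\right) \left(-12\right) + 1 = \left(-1 + 42\right) \left(-12\right) + 1 = 41 \left(-12\right) + 1 = -492 + 1 = -491$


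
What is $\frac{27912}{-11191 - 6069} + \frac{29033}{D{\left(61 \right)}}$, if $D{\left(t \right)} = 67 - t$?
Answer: $\frac{125235527}{25890} \approx 4837.2$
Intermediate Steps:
$\frac{27912}{-11191 - 6069} + \frac{29033}{D{\left(61 \right)}} = \frac{27912}{-11191 - 6069} + \frac{29033}{67 - 61} = \frac{27912}{-17260} + \frac{29033}{67 - 61} = 27912 \left(- \frac{1}{17260}\right) + \frac{29033}{6} = - \frac{6978}{4315} + 29033 \cdot \frac{1}{6} = - \frac{6978}{4315} + \frac{29033}{6} = \frac{125235527}{25890}$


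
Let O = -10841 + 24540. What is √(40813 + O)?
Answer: 4*√3407 ≈ 233.48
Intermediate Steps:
O = 13699
√(40813 + O) = √(40813 + 13699) = √54512 = 4*√3407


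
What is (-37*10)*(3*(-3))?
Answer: 3330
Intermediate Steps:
(-37*10)*(3*(-3)) = -370*(-9) = 3330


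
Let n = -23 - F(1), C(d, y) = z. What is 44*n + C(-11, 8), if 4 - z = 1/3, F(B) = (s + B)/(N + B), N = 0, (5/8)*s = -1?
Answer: -14729/15 ≈ -981.93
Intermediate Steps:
s = -8/5 (s = (8/5)*(-1) = -8/5 ≈ -1.6000)
F(B) = (-8/5 + B)/B (F(B) = (-8/5 + B)/(0 + B) = (-8/5 + B)/B)
z = 11/3 (z = 4 - 1/3 = 4 - 1*⅓ = 4 - ⅓ = 11/3 ≈ 3.6667)
C(d, y) = 11/3
n = -112/5 (n = -23 - (-8/5 + 1)/1 = -23 - (-3)/5 = -23 - 1*(-⅗) = -23 + ⅗ = -112/5 ≈ -22.400)
44*n + C(-11, 8) = 44*(-112/5) + 11/3 = -4928/5 + 11/3 = -14729/15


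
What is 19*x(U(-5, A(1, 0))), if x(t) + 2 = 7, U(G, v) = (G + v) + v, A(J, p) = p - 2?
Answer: 95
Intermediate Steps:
A(J, p) = -2 + p
U(G, v) = G + 2*v
x(t) = 5 (x(t) = -2 + 7 = 5)
19*x(U(-5, A(1, 0))) = 19*5 = 95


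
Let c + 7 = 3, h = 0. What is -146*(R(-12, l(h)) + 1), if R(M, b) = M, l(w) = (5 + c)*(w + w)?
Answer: 1606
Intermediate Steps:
c = -4 (c = -7 + 3 = -4)
l(w) = 2*w (l(w) = (5 - 4)*(w + w) = 1*(2*w) = 2*w)
-146*(R(-12, l(h)) + 1) = -146*(-12 + 1) = -146*(-11) = 1606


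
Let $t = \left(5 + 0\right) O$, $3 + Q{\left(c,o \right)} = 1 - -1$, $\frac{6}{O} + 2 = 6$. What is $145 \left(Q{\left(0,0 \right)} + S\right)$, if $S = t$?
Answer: $\frac{1885}{2} \approx 942.5$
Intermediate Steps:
$O = \frac{3}{2}$ ($O = \frac{6}{-2 + 6} = \frac{6}{4} = 6 \cdot \frac{1}{4} = \frac{3}{2} \approx 1.5$)
$Q{\left(c,o \right)} = -1$ ($Q{\left(c,o \right)} = -3 + \left(1 - -1\right) = -3 + \left(1 + 1\right) = -3 + 2 = -1$)
$t = \frac{15}{2}$ ($t = \left(5 + 0\right) \frac{3}{2} = 5 \cdot \frac{3}{2} = \frac{15}{2} \approx 7.5$)
$S = \frac{15}{2} \approx 7.5$
$145 \left(Q{\left(0,0 \right)} + S\right) = 145 \left(-1 + \frac{15}{2}\right) = 145 \cdot \frac{13}{2} = \frac{1885}{2}$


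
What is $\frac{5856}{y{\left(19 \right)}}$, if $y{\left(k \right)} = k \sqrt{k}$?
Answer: $\frac{5856 \sqrt{19}}{361} \approx 70.708$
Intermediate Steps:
$y{\left(k \right)} = k^{\frac{3}{2}}$
$\frac{5856}{y{\left(19 \right)}} = \frac{5856}{19^{\frac{3}{2}}} = \frac{5856}{19 \sqrt{19}} = 5856 \frac{\sqrt{19}}{361} = \frac{5856 \sqrt{19}}{361}$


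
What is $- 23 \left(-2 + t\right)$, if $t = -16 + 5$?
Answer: $299$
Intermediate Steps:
$t = -11$
$- 23 \left(-2 + t\right) = - 23 \left(-2 - 11\right) = \left(-23\right) \left(-13\right) = 299$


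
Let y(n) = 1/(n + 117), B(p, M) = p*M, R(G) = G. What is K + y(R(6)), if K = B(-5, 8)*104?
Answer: -511679/123 ≈ -4160.0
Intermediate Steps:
B(p, M) = M*p
K = -4160 (K = (8*(-5))*104 = -40*104 = -4160)
y(n) = 1/(117 + n)
K + y(R(6)) = -4160 + 1/(117 + 6) = -4160 + 1/123 = -511679/123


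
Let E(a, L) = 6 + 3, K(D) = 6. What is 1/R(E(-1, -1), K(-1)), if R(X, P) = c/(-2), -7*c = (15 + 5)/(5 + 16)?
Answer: 147/10 ≈ 14.700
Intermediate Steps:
E(a, L) = 9
c = -20/147 (c = -(15 + 5)/(7*(5 + 16)) = -20/(7*21) = -⅐*20/21 = -20/147 ≈ -0.13605)
R(X, P) = 10/147 (R(X, P) = -20/147/(-2) = -20/147*(-½) = 10/147)
1/R(E(-1, -1), K(-1)) = 1/(10/147) = 147/10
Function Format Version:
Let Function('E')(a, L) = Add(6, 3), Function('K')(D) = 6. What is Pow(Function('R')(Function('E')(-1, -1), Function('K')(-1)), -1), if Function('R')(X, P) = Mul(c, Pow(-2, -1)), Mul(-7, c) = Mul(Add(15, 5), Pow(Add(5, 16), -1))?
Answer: Rational(147, 10) ≈ 14.700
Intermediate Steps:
Function('E')(a, L) = 9
c = Rational(-20, 147) (c = Mul(Rational(-1, 7), Mul(Add(15, 5), Pow(Add(5, 16), -1))) = Mul(Rational(-1, 7), Mul(20, Pow(21, -1))) = Mul(Rational(-1, 7), Mul(20, Rational(1, 21))) = Mul(Rational(-1, 7), Rational(20, 21)) = Rational(-20, 147) ≈ -0.13605)
Function('R')(X, P) = Rational(10, 147) (Function('R')(X, P) = Mul(Rational(-20, 147), Pow(-2, -1)) = Mul(Rational(-20, 147), Rational(-1, 2)) = Rational(10, 147))
Pow(Function('R')(Function('E')(-1, -1), Function('K')(-1)), -1) = Pow(Rational(10, 147), -1) = Rational(147, 10)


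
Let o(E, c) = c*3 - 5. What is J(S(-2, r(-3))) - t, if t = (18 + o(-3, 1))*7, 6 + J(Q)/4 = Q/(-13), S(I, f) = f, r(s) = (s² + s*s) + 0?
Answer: -1840/13 ≈ -141.54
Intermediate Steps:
r(s) = 2*s² (r(s) = (s² + s²) + 0 = 2*s² + 0 = 2*s²)
o(E, c) = -5 + 3*c (o(E, c) = 3*c - 5 = -5 + 3*c)
J(Q) = -24 - 4*Q/13 (J(Q) = -24 + 4*(Q/(-13)) = -24 + 4*(Q*(-1/13)) = -24 + 4*(-Q/13) = -24 - 4*Q/13)
t = 112 (t = (18 + (-5 + 3*1))*7 = (18 + (-5 + 3))*7 = (18 - 2)*7 = 16*7 = 112)
J(S(-2, r(-3))) - t = (-24 - 8*(-3)²/13) - 1*112 = (-24 - 8*9/13) - 112 = (-24 - 4/13*18) - 112 = (-24 - 72/13) - 112 = -384/13 - 112 = -1840/13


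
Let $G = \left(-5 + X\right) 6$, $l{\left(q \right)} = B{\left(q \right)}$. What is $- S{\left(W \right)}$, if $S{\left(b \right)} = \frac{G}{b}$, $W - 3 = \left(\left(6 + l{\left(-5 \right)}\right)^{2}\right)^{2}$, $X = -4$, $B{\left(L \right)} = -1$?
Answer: $\frac{27}{314} \approx 0.085987$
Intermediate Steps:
$l{\left(q \right)} = -1$
$G = -54$ ($G = \left(-5 - 4\right) 6 = \left(-9\right) 6 = -54$)
$W = 628$ ($W = 3 + \left(\left(6 - 1\right)^{2}\right)^{2} = 3 + \left(5^{2}\right)^{2} = 3 + 25^{2} = 3 + 625 = 628$)
$S{\left(b \right)} = - \frac{54}{b}$
$- S{\left(W \right)} = - \frac{-54}{628} = \left(-1\right) \left(- \frac{27}{314}\right) = \frac{27}{314}$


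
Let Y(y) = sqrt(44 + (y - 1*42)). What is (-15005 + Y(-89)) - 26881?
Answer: -41886 + I*sqrt(87) ≈ -41886.0 + 9.3274*I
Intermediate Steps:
Y(y) = sqrt(2 + y) (Y(y) = sqrt(44 + (y - 42)) = sqrt(44 + (-42 + y)) = sqrt(2 + y))
(-15005 + Y(-89)) - 26881 = (-15005 + sqrt(2 - 89)) - 26881 = (-15005 + sqrt(-87)) - 26881 = (-15005 + I*sqrt(87)) - 26881 = -41886 + I*sqrt(87)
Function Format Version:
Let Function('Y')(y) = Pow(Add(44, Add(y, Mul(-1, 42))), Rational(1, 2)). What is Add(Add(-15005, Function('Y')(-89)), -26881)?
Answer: Add(-41886, Mul(I, Pow(87, Rational(1, 2)))) ≈ Add(-41886., Mul(9.3274, I))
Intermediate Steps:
Function('Y')(y) = Pow(Add(2, y), Rational(1, 2)) (Function('Y')(y) = Pow(Add(44, Add(y, -42)), Rational(1, 2)) = Pow(Add(44, Add(-42, y)), Rational(1, 2)) = Pow(Add(2, y), Rational(1, 2)))
Add(Add(-15005, Function('Y')(-89)), -26881) = Add(Add(-15005, Pow(Add(2, -89), Rational(1, 2))), -26881) = Add(Add(-15005, Pow(-87, Rational(1, 2))), -26881) = Add(Add(-15005, Mul(I, Pow(87, Rational(1, 2)))), -26881) = Add(-41886, Mul(I, Pow(87, Rational(1, 2))))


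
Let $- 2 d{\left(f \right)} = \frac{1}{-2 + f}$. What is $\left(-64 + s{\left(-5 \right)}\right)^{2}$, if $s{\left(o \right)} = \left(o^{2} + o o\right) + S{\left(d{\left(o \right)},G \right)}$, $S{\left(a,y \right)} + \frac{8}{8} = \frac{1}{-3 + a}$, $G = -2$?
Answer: $\frac{395641}{1681} \approx 235.36$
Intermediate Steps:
$d{\left(f \right)} = - \frac{1}{2 \left(-2 + f\right)}$
$S{\left(a,y \right)} = -1 + \frac{1}{-3 + a}$
$s{\left(o \right)} = 2 o^{2} + \frac{4 + \frac{1}{-4 + 2 o}}{-3 - \frac{1}{-4 + 2 o}}$ ($s{\left(o \right)} = \left(o^{2} + o o\right) + \frac{4 - - \frac{1}{-4 + 2 o}}{-3 - \frac{1}{-4 + 2 o}} = \left(o^{2} + o^{2}\right) + \frac{4 + \frac{1}{-4 + 2 o}}{-3 - \frac{1}{-4 + 2 o}} = 2 o^{2} + \frac{4 + \frac{1}{-4 + 2 o}}{-3 - \frac{1}{-4 + 2 o}}$)
$\left(-64 + s{\left(-5 \right)}\right)^{2} = \left(-64 + \frac{15 - -40 + \left(-5\right)^{2} \left(-22 + 12 \left(-5\right)\right)}{-11 + 6 \left(-5\right)}\right)^{2} = \left(-64 + \frac{15 + 40 + 25 \left(-22 - 60\right)}{-11 - 30}\right)^{2} = \left(-64 + \frac{15 + 40 + 25 \left(-82\right)}{-41}\right)^{2} = \left(-64 - \frac{15 + 40 - 2050}{41}\right)^{2} = \left(-64 - - \frac{1995}{41}\right)^{2} = \left(-64 + \frac{1995}{41}\right)^{2} = \left(- \frac{629}{41}\right)^{2} = \frac{395641}{1681}$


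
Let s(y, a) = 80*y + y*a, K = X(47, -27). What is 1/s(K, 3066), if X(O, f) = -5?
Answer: -1/15730 ≈ -6.3573e-5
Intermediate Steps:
K = -5
s(y, a) = 80*y + a*y
1/s(K, 3066) = 1/(-5*(80 + 3066)) = 1/(-5*3146) = 1/(-15730) = -1/15730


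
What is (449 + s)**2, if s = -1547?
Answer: 1205604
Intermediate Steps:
(449 + s)**2 = (449 - 1547)**2 = (-1098)**2 = 1205604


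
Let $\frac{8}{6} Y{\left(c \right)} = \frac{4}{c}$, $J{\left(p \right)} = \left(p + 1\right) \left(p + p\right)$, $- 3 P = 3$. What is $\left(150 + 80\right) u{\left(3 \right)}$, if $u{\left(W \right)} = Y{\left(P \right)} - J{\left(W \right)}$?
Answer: $-6210$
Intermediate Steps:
$P = -1$ ($P = \left(- \frac{1}{3}\right) 3 = -1$)
$J{\left(p \right)} = 2 p \left(1 + p\right)$ ($J{\left(p \right)} = \left(1 + p\right) 2 p = 2 p \left(1 + p\right)$)
$Y{\left(c \right)} = \frac{3}{c}$ ($Y{\left(c \right)} = \frac{3 \frac{4}{c}}{4} = \frac{3}{c}$)
$u{\left(W \right)} = -3 - 2 W \left(1 + W\right)$ ($u{\left(W \right)} = \frac{3}{-1} - 2 W \left(1 + W\right) = 3 \left(-1\right) - 2 W \left(1 + W\right) = -3 - 2 W \left(1 + W\right)$)
$\left(150 + 80\right) u{\left(3 \right)} = \left(150 + 80\right) \left(-3 - 6 \left(1 + 3\right)\right) = 230 \left(-3 - 6 \cdot 4\right) = 230 \left(-3 - 24\right) = 230 \left(-27\right) = -6210$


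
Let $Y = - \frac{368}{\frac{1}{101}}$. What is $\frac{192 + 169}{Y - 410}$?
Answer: $- \frac{361}{37578} \approx -0.0096067$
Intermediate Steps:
$Y = -37168$ ($Y = - 368 \frac{1}{\frac{1}{101}} = \left(-368\right) 101 = -37168$)
$\frac{192 + 169}{Y - 410} = \frac{192 + 169}{-37168 - 410} = \frac{361}{-37578} = 361 \left(- \frac{1}{37578}\right) = - \frac{361}{37578}$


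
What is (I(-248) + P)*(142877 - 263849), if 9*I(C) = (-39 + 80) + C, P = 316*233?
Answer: -8904144060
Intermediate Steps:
P = 73628
I(C) = 41/9 + C/9 (I(C) = ((-39 + 80) + C)/9 = (41 + C)/9 = 41/9 + C/9)
(I(-248) + P)*(142877 - 263849) = ((41/9 + (⅑)*(-248)) + 73628)*(142877 - 263849) = ((41/9 - 248/9) + 73628)*(-120972) = (-23 + 73628)*(-120972) = 73605*(-120972) = -8904144060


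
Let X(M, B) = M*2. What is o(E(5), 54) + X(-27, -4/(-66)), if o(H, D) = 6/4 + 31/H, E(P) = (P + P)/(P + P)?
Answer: -43/2 ≈ -21.500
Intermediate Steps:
E(P) = 1 (E(P) = (2*P)/((2*P)) = (2*P)*(1/(2*P)) = 1)
o(H, D) = 3/2 + 31/H (o(H, D) = 6*(¼) + 31/H = 3/2 + 31/H)
X(M, B) = 2*M
o(E(5), 54) + X(-27, -4/(-66)) = (3/2 + 31/1) + 2*(-27) = (3/2 + 31*1) - 54 = (3/2 + 31) - 54 = 65/2 - 54 = -43/2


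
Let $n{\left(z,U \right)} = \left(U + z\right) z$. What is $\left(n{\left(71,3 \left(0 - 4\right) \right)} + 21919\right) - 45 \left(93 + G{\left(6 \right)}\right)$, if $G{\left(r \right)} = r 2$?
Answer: $21383$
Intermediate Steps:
$G{\left(r \right)} = 2 r$
$n{\left(z,U \right)} = z \left(U + z\right)$
$\left(n{\left(71,3 \left(0 - 4\right) \right)} + 21919\right) - 45 \left(93 + G{\left(6 \right)}\right) = \left(71 \left(3 \left(0 - 4\right) + 71\right) + 21919\right) - 45 \left(93 + 2 \cdot 6\right) = \left(71 \left(3 \left(-4\right) + 71\right) + 21919\right) - 45 \left(93 + 12\right) = \left(71 \left(-12 + 71\right) + 21919\right) - 4725 = \left(71 \cdot 59 + 21919\right) - 4725 = \left(4189 + 21919\right) - 4725 = 26108 - 4725 = 21383$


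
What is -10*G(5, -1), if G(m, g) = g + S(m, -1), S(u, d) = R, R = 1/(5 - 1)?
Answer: 15/2 ≈ 7.5000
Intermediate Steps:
R = ¼ (R = 1/4 = ¼ ≈ 0.25000)
S(u, d) = ¼
G(m, g) = ¼ + g (G(m, g) = g + ¼ = ¼ + g)
-10*G(5, -1) = -10*(¼ - 1) = -10*(-¾) = 15/2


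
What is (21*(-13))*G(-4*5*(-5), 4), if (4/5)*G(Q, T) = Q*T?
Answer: -136500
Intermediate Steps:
G(Q, T) = 5*Q*T/4 (G(Q, T) = 5*(Q*T)/4 = 5*Q*T/4)
(21*(-13))*G(-4*5*(-5), 4) = (21*(-13))*((5/4)*(-4*5*(-5))*4) = -1365*(-20*(-5))*4/4 = -1365*100*4/4 = -273*500 = -136500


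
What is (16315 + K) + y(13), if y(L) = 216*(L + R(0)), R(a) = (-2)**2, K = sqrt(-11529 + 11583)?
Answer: 19987 + 3*sqrt(6) ≈ 19994.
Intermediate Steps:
K = 3*sqrt(6) (K = sqrt(54) = 3*sqrt(6) ≈ 7.3485)
R(a) = 4
y(L) = 864 + 216*L (y(L) = 216*(L + 4) = 216*(4 + L) = 864 + 216*L)
(16315 + K) + y(13) = (16315 + 3*sqrt(6)) + (864 + 216*13) = (16315 + 3*sqrt(6)) + (864 + 2808) = (16315 + 3*sqrt(6)) + 3672 = 19987 + 3*sqrt(6)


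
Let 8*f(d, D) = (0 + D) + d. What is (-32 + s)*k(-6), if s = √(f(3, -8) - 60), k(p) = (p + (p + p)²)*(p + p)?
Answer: 52992 - 414*I*√970 ≈ 52992.0 - 12894.0*I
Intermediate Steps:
f(d, D) = D/8 + d/8 (f(d, D) = ((0 + D) + d)/8 = (D + d)/8 = D/8 + d/8)
k(p) = 2*p*(p + 4*p²) (k(p) = (p + (2*p)²)*(2*p) = (p + 4*p²)*(2*p) = 2*p*(p + 4*p²))
s = I*√970/4 (s = √(((⅛)*(-8) + (⅛)*3) - 60) = √((-1 + 3/8) - 60) = √(-5/8 - 60) = √(-485/8) = I*√970/4 ≈ 7.7862*I)
(-32 + s)*k(-6) = (-32 + I*√970/4)*((-6)²*(2 + 8*(-6))) = (-32 + I*√970/4)*(36*(2 - 48)) = (-32 + I*√970/4)*(36*(-46)) = (-32 + I*√970/4)*(-1656) = 52992 - 414*I*√970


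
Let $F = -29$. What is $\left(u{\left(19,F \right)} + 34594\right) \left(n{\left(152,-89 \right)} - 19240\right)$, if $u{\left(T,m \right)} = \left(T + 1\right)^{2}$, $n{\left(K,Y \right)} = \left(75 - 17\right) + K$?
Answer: $-665935820$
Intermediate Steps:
$n{\left(K,Y \right)} = 58 + K$
$u{\left(T,m \right)} = \left(1 + T\right)^{2}$
$\left(u{\left(19,F \right)} + 34594\right) \left(n{\left(152,-89 \right)} - 19240\right) = \left(\left(1 + 19\right)^{2} + 34594\right) \left(\left(58 + 152\right) - 19240\right) = \left(20^{2} + 34594\right) \left(210 - 19240\right) = \left(400 + 34594\right) \left(-19030\right) = 34994 \left(-19030\right) = -665935820$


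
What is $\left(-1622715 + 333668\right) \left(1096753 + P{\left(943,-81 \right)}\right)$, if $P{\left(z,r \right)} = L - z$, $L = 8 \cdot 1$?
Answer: $-1412560905446$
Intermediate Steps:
$L = 8$
$P{\left(z,r \right)} = 8 - z$
$\left(-1622715 + 333668\right) \left(1096753 + P{\left(943,-81 \right)}\right) = \left(-1622715 + 333668\right) \left(1096753 + \left(8 - 943\right)\right) = - 1289047 \left(1096753 + \left(8 - 943\right)\right) = - 1289047 \left(1096753 - 935\right) = \left(-1289047\right) 1095818 = -1412560905446$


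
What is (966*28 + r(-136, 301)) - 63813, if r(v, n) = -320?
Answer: -37085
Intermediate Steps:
(966*28 + r(-136, 301)) - 63813 = (966*28 - 320) - 63813 = (27048 - 320) - 63813 = 26728 - 63813 = -37085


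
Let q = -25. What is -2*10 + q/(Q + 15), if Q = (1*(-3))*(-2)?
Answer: -445/21 ≈ -21.190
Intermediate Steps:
Q = 6 (Q = -3*(-2) = 6)
-2*10 + q/(Q + 15) = -2*10 - 25/(6 + 15) = -20 - 25/21 = -445/21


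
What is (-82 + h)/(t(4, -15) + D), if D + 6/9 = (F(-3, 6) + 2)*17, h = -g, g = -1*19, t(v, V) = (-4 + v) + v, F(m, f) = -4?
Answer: 189/92 ≈ 2.0543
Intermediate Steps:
t(v, V) = -4 + 2*v
g = -19
h = 19 (h = -1*(-19) = 19)
D = -104/3 (D = -⅔ + (-4 + 2)*17 = -⅔ - 2*17 = -⅔ - 34 = -104/3 ≈ -34.667)
(-82 + h)/(t(4, -15) + D) = (-82 + 19)/((-4 + 2*4) - 104/3) = -63/((-4 + 8) - 104/3) = -63/(4 - 104/3) = -63/(-92/3) = -63*(-3/92) = 189/92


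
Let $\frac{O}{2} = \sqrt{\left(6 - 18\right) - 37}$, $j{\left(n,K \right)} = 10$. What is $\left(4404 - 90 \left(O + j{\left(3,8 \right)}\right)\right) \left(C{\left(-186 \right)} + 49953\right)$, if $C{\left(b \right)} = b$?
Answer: $174383568 - 62706420 i \approx 1.7438 \cdot 10^{8} - 6.2706 \cdot 10^{7} i$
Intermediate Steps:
$O = 14 i$ ($O = 2 \sqrt{\left(6 - 18\right) - 37} = 2 \sqrt{-12 - 37} = 2 \sqrt{-49} = 2 \cdot 7 i = 14 i \approx 14.0 i$)
$\left(4404 - 90 \left(O + j{\left(3,8 \right)}\right)\right) \left(C{\left(-186 \right)} + 49953\right) = \left(4404 - 90 \left(14 i + 10\right)\right) \left(-186 + 49953\right) = \left(4404 - 90 \left(10 + 14 i\right)\right) 49767 = \left(4404 - \left(900 + 1260 i\right)\right) 49767 = \left(3504 - 1260 i\right) 49767 = 174383568 - 62706420 i$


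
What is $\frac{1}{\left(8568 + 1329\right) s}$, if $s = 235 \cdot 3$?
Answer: $\frac{1}{6977385} \approx 1.4332 \cdot 10^{-7}$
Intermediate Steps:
$s = 705$
$\frac{1}{\left(8568 + 1329\right) s} = \frac{1}{\left(8568 + 1329\right) 705} = \frac{1}{9897} \cdot \frac{1}{705} = \frac{1}{6977385}$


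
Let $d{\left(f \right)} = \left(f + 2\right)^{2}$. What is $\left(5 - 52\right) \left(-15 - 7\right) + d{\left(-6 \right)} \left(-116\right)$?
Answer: $-822$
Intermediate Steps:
$d{\left(f \right)} = \left(2 + f\right)^{2}$
$\left(5 - 52\right) \left(-15 - 7\right) + d{\left(-6 \right)} \left(-116\right) = \left(5 - 52\right) \left(-15 - 7\right) + \left(2 - 6\right)^{2} \left(-116\right) = \left(-47\right) \left(-22\right) + \left(-4\right)^{2} \left(-116\right) = 1034 + 16 \left(-116\right) = 1034 - 1856 = -822$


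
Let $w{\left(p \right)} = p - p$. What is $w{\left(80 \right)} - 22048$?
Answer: $-22048$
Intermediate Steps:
$w{\left(p \right)} = 0$
$w{\left(80 \right)} - 22048 = 0 - 22048 = -22048$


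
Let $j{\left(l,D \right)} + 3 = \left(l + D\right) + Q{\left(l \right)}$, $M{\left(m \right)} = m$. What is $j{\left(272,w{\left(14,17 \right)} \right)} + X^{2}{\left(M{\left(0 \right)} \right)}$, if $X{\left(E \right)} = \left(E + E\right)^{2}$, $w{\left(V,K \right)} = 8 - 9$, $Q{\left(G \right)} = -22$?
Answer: $246$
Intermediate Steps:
$w{\left(V,K \right)} = -1$
$j{\left(l,D \right)} = -25 + D + l$ ($j{\left(l,D \right)} = -3 - \left(22 - D - l\right) = -3 + \left(-22 + D + l\right) = -25 + D + l$)
$X{\left(E \right)} = 4 E^{2}$ ($X{\left(E \right)} = \left(2 E\right)^{2} = 4 E^{2}$)
$j{\left(272,w{\left(14,17 \right)} \right)} + X^{2}{\left(M{\left(0 \right)} \right)} = \left(-25 - 1 + 272\right) + \left(4 \cdot 0^{2}\right)^{2} = 246 + \left(4 \cdot 0\right)^{2} = 246 + 0^{2} = 246 + 0 = 246$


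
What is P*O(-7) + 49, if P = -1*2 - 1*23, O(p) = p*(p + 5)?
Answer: -301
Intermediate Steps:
O(p) = p*(5 + p)
P = -25 (P = -2 - 23 = -25)
P*O(-7) + 49 = -(-175)*(5 - 7) + 49 = -(-175)*(-2) + 49 = -25*14 + 49 = -350 + 49 = -301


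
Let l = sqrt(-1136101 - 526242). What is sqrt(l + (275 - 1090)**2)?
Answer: sqrt(664225 + I*sqrt(1662343)) ≈ 815.0 + 0.791*I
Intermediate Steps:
l = I*sqrt(1662343) (l = sqrt(-1662343) = I*sqrt(1662343) ≈ 1289.3*I)
sqrt(l + (275 - 1090)**2) = sqrt(I*sqrt(1662343) + (275 - 1090)**2) = sqrt(I*sqrt(1662343) + (-815)**2) = sqrt(I*sqrt(1662343) + 664225) = sqrt(664225 + I*sqrt(1662343))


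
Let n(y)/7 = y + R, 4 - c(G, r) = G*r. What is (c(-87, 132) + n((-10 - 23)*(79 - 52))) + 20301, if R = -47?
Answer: 25223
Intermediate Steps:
c(G, r) = 4 - G*r
n(y) = -329 + 7*y (n(y) = 7*(y - 47) = 7*(-47 + y) = -329 + 7*y)
(c(-87, 132) + n((-10 - 23)*(79 - 52))) + 20301 = ((4 - 1*(-87)*132) + (-329 + 7*((-10 - 23)*(79 - 52)))) + 20301 = ((4 + 11484) + (-329 + 7*(-33*27))) + 20301 = (11488 + (-329 + 7*(-891))) + 20301 = (11488 + (-329 - 6237)) + 20301 = (11488 - 6566) + 20301 = 4922 + 20301 = 25223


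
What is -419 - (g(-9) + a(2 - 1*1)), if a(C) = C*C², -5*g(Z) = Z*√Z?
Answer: -420 - 27*I/5 ≈ -420.0 - 5.4*I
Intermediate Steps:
g(Z) = -Z^(3/2)/5 (g(Z) = -Z*√Z/5 = -Z^(3/2)/5)
a(C) = C³
-419 - (g(-9) + a(2 - 1*1)) = -419 - (-(-27)*I/5 + (2 - 1*1)³) = -419 - (-(-27)*I/5 + (2 - 1)³) = -419 - (27*I/5 + 1³) = -419 - (27*I/5 + 1) = -419 - (1 + 27*I/5) = -419 + (-1 - 27*I/5) = -420 - 27*I/5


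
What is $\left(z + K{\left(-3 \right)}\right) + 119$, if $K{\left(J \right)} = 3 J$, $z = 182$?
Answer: $292$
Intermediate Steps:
$\left(z + K{\left(-3 \right)}\right) + 119 = \left(182 + 3 \left(-3\right)\right) + 119 = \left(182 - 9\right) + 119 = 173 + 119 = 292$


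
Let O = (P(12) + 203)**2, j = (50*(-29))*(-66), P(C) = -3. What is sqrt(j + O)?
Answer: 10*sqrt(1357) ≈ 368.38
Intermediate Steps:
j = 95700 (j = -1450*(-66) = 95700)
O = 40000 (O = (-3 + 203)**2 = 200**2 = 40000)
sqrt(j + O) = sqrt(95700 + 40000) = sqrt(135700) = 10*sqrt(1357)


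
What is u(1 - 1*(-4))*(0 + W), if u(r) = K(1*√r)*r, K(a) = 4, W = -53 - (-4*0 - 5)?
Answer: -960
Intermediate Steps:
W = -48 (W = -53 - (0 - 5) = -53 - 1*(-5) = -53 + 5 = -48)
u(r) = 4*r
u(1 - 1*(-4))*(0 + W) = (4*(1 - 1*(-4)))*(0 - 48) = (4*(1 + 4))*(-48) = (4*5)*(-48) = 20*(-48) = -960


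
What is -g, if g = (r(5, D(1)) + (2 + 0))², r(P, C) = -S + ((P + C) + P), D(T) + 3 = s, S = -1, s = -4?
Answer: -36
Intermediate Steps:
D(T) = -7 (D(T) = -3 - 4 = -7)
r(P, C) = 1 + C + 2*P (r(P, C) = -1*(-1) + ((P + C) + P) = 1 + ((C + P) + P) = 1 + (C + 2*P) = 1 + C + 2*P)
g = 36 (g = ((1 - 7 + 2*5) + (2 + 0))² = ((1 - 7 + 10) + 2)² = (4 + 2)² = 6² = 36)
-g = -1*36 = -36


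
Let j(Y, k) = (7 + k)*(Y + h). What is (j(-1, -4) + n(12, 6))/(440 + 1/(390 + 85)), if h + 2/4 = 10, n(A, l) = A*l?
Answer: 2375/10718 ≈ 0.22159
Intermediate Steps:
h = 19/2 (h = -1/2 + 10 = 19/2 ≈ 9.5000)
j(Y, k) = (7 + k)*(19/2 + Y) (j(Y, k) = (7 + k)*(Y + 19/2) = (7 + k)*(19/2 + Y))
(j(-1, -4) + n(12, 6))/(440 + 1/(390 + 85)) = ((133/2 + 7*(-1) + (19/2)*(-4) - 1*(-4)) + 12*6)/(440 + 1/(390 + 85)) = ((133/2 - 7 - 38 + 4) + 72)/(440 + 1/475) = (51/2 + 72)/(440 + 1/475) = 195/(2*(209001/475)) = (195/2)*(475/209001) = 2375/10718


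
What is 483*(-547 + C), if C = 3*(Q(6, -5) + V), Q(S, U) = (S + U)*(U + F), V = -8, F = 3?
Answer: -278691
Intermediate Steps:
Q(S, U) = (3 + U)*(S + U) (Q(S, U) = (S + U)*(U + 3) = (S + U)*(3 + U) = (3 + U)*(S + U))
C = -30 (C = 3*(((-5)² + 3*6 + 3*(-5) + 6*(-5)) - 8) = 3*((25 + 18 - 15 - 30) - 8) = 3*(-2 - 8) = 3*(-10) = -30)
483*(-547 + C) = 483*(-547 - 30) = 483*(-577) = -278691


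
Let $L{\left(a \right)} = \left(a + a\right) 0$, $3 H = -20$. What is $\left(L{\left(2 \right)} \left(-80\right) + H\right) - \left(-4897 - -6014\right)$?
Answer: $- \frac{3371}{3} \approx -1123.7$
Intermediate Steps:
$H = - \frac{20}{3}$ ($H = \frac{1}{3} \left(-20\right) = - \frac{20}{3} \approx -6.6667$)
$L{\left(a \right)} = 0$ ($L{\left(a \right)} = 2 a 0 = 0$)
$\left(L{\left(2 \right)} \left(-80\right) + H\right) - \left(-4897 - -6014\right) = \left(0 \left(-80\right) - \frac{20}{3}\right) - \left(-4897 - -6014\right) = \left(0 - \frac{20}{3}\right) - \left(-4897 + \left(-2867 + 8881\right)\right) = - \frac{20}{3} - \left(-4897 + 6014\right) = - \frac{20}{3} - 1117 = - \frac{3371}{3}$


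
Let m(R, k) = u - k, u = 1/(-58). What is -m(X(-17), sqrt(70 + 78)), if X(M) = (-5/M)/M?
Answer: 1/58 + 2*sqrt(37) ≈ 12.183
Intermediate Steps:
X(M) = -5/M**2
u = -1/58 ≈ -0.017241
m(R, k) = -1/58 - k
-m(X(-17), sqrt(70 + 78)) = -(-1/58 - sqrt(70 + 78)) = -(-1/58 - sqrt(148)) = -(-1/58 - 2*sqrt(37)) = 1/58 + 2*sqrt(37)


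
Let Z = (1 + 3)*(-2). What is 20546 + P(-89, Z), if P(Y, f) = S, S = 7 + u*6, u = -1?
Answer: 20547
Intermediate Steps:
S = 1 (S = 7 - 1*6 = 7 - 6 = 1)
Z = -8 (Z = 4*(-2) = -8)
P(Y, f) = 1
20546 + P(-89, Z) = 20546 + 1 = 20547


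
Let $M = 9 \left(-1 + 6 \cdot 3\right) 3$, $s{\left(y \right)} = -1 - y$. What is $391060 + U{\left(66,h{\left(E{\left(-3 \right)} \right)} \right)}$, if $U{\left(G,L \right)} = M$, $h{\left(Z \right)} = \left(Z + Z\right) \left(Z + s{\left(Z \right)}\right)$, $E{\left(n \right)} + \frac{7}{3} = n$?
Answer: $391519$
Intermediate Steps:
$E{\left(n \right)} = - \frac{7}{3} + n$
$h{\left(Z \right)} = - 2 Z$ ($h{\left(Z \right)} = \left(Z + Z\right) \left(Z - \left(1 + Z\right)\right) = 2 Z \left(-1\right) = - 2 Z$)
$M = 459$ ($M = 9 \left(-1 + 18\right) 3 = 9 \cdot 17 \cdot 3 = 153 \cdot 3 = 459$)
$U{\left(G,L \right)} = 459$
$391060 + U{\left(66,h{\left(E{\left(-3 \right)} \right)} \right)} = 391060 + 459 = 391519$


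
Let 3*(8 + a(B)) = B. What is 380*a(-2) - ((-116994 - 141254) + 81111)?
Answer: 521531/3 ≈ 1.7384e+5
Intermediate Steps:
a(B) = -8 + B/3
380*a(-2) - ((-116994 - 141254) + 81111) = 380*(-8 + (⅓)*(-2)) - ((-116994 - 141254) + 81111) = 380*(-8 - ⅔) - (-258248 + 81111) = 380*(-26/3) - 1*(-177137) = -9880/3 + 177137 = 521531/3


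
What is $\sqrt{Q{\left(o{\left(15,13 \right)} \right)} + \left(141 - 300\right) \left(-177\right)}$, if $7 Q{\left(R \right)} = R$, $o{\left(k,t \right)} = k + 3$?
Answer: $\frac{3 \sqrt{153237}}{7} \approx 167.77$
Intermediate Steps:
$o{\left(k,t \right)} = 3 + k$
$Q{\left(R \right)} = \frac{R}{7}$
$\sqrt{Q{\left(o{\left(15,13 \right)} \right)} + \left(141 - 300\right) \left(-177\right)} = \sqrt{\frac{3 + 15}{7} + \left(141 - 300\right) \left(-177\right)} = \sqrt{\frac{1}{7} \cdot 18 - -28143} = \sqrt{\frac{18}{7} + 28143} = \sqrt{\frac{197019}{7}} = \frac{3 \sqrt{153237}}{7}$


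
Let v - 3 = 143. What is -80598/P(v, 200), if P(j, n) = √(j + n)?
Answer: -40299*√346/173 ≈ -4333.0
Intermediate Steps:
v = 146 (v = 3 + 143 = 146)
-80598/P(v, 200) = -80598/√(146 + 200) = -80598*√346/346 = -40299*√346/173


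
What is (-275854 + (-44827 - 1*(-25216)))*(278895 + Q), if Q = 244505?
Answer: -154646381000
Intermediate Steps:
(-275854 + (-44827 - 1*(-25216)))*(278895 + Q) = (-275854 + (-44827 - 1*(-25216)))*(278895 + 244505) = (-275854 + (-44827 + 25216))*523400 = (-275854 - 19611)*523400 = -295465*523400 = -154646381000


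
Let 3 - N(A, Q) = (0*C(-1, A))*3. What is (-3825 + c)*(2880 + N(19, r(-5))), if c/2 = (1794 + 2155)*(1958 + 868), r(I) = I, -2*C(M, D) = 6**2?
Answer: 64336806009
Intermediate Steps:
C(M, D) = -18 (C(M, D) = -1/2*6**2 = -1/2*36 = -18)
N(A, Q) = 3 (N(A, Q) = 3 - 0*(-18)*3 = 3 - 0*3 = 3 - 1*0 = 3 + 0 = 3)
c = 22319748 (c = 2*((1794 + 2155)*(1958 + 868)) = 2*(3949*2826) = 2*11159874 = 22319748)
(-3825 + c)*(2880 + N(19, r(-5))) = (-3825 + 22319748)*(2880 + 3) = 22315923*2883 = 64336806009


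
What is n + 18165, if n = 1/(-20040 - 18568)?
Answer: 701314319/38608 ≈ 18165.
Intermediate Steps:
n = -1/38608 (n = 1/(-38608) = -1/38608 ≈ -2.5901e-5)
n + 18165 = -1/38608 + 18165 = 701314319/38608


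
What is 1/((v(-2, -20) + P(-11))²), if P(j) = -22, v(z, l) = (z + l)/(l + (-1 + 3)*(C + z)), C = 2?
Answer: 100/43681 ≈ 0.0022893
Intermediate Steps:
v(z, l) = (l + z)/(4 + l + 2*z) (v(z, l) = (z + l)/(l + (-1 + 3)*(2 + z)) = (l + z)/(l + 2*(2 + z)) = (l + z)/(l + (4 + 2*z)) = (l + z)/(4 + l + 2*z))
1/((v(-2, -20) + P(-11))²) = 1/(((-20 - 2)/(4 - 20 + 2*(-2)) - 22)²) = 1/((-22/(4 - 20 - 4) - 22)²) = 1/((-22/(-20) - 22)²) = 1/((-1/20*(-22) - 22)²) = 1/((11/10 - 22)²) = 1/((-209/10)²) = 1/(43681/100) = 100/43681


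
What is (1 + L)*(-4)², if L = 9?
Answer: 160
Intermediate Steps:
(1 + L)*(-4)² = (1 + 9)*(-4)² = 10*16 = 160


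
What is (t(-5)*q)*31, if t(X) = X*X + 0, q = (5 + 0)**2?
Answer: 19375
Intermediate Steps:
q = 25 (q = 5**2 = 25)
t(X) = X**2 (t(X) = X**2 + 0 = X**2)
(t(-5)*q)*31 = ((-5)**2*25)*31 = (25*25)*31 = 625*31 = 19375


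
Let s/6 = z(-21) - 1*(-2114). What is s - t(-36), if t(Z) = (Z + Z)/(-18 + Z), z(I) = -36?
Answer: 37400/3 ≈ 12467.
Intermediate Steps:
t(Z) = 2*Z/(-18 + Z) (t(Z) = (2*Z)/(-18 + Z) = 2*Z/(-18 + Z))
s = 12468 (s = 6*(-36 - 1*(-2114)) = 6*(-36 + 2114) = 6*2078 = 12468)
s - t(-36) = 12468 - 2*(-36)/(-18 - 36) = 12468 - 2*(-36)/(-54) = 12468 - 2*(-36)*(-1)/54 = 12468 - 1*4/3 = 12468 - 4/3 = 37400/3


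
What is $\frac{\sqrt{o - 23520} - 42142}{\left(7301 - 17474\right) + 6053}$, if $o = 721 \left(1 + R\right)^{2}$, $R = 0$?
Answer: $\frac{21071}{2060} - \frac{i \sqrt{22799}}{4120} \approx 10.229 - 0.036649 i$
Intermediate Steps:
$o = 721$ ($o = 721 \left(1 + 0\right)^{2} = 721 \cdot 1^{2} = 721 \cdot 1 = 721$)
$\frac{\sqrt{o - 23520} - 42142}{\left(7301 - 17474\right) + 6053} = \frac{\sqrt{721 - 23520} - 42142}{\left(7301 - 17474\right) + 6053} = \frac{\sqrt{-22799} - 42142}{-10173 + 6053} = \frac{i \sqrt{22799} - 42142}{-4120} = \left(-42142 + i \sqrt{22799}\right) \left(- \frac{1}{4120}\right) = \frac{21071}{2060} - \frac{i \sqrt{22799}}{4120}$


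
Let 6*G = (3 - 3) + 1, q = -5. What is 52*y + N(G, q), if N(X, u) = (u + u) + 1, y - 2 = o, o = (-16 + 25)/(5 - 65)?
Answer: 436/5 ≈ 87.200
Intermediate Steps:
o = -3/20 (o = 9/(-60) = 9*(-1/60) = -3/20 ≈ -0.15000)
G = ⅙ (G = ((3 - 3) + 1)/6 = (0 + 1)/6 = (⅙)*1 = ⅙ ≈ 0.16667)
y = 37/20 (y = 2 - 3/20 = 37/20 ≈ 1.8500)
N(X, u) = 1 + 2*u (N(X, u) = 2*u + 1 = 1 + 2*u)
52*y + N(G, q) = 52*(37/20) + (1 + 2*(-5)) = 481/5 + (1 - 10) = 481/5 - 9 = 436/5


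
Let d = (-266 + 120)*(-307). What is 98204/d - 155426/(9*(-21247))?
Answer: 12872683832/4285498653 ≈ 3.0038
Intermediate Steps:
d = 44822 (d = -146*(-307) = 44822)
98204/d - 155426/(9*(-21247)) = 98204/44822 - 155426/(9*(-21247)) = 98204*(1/44822) - 155426/(-191223) = 49102/22411 - 155426*(-1/191223) = 49102/22411 + 155426/191223 = 12872683832/4285498653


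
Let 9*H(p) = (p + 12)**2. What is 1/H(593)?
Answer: 9/366025 ≈ 2.4588e-5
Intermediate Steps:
H(p) = (12 + p)**2/9 (H(p) = (p + 12)**2/9 = (12 + p)**2/9)
1/H(593) = 1/((12 + 593)**2/9) = 1/((1/9)*605**2) = 1/((1/9)*366025) = 1/(366025/9) = 9/366025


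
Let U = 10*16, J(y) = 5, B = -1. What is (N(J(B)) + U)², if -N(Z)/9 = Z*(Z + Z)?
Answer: 84100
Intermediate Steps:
N(Z) = -18*Z² (N(Z) = -9*Z*(Z + Z) = -9*Z*2*Z = -18*Z²)
U = 160
(N(J(B)) + U)² = (-18*5² + 160)² = (-18*25 + 160)² = (-450 + 160)² = (-290)² = 84100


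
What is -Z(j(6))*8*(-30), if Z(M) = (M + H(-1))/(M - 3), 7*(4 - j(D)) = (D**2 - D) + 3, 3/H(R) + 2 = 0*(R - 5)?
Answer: 1860/13 ≈ 143.08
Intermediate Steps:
H(R) = -3/2 (H(R) = 3/(-2 + 0*(R - 5)) = 3/(-2 + 0*(-5 + R)) = 3/(-2 + 0) = 3/(-2) = 3*(-1/2) = -3/2)
j(D) = 25/7 - D**2/7 + D/7 (j(D) = 4 - ((D**2 - D) + 3)/7 = 4 - (3 + D**2 - D)/7 = 4 + (-3/7 - D**2/7 + D/7) = 25/7 - D**2/7 + D/7)
Z(M) = (-3/2 + M)/(-3 + M) (Z(M) = (M - 3/2)/(M - 3) = (-3/2 + M)/(-3 + M))
-Z(j(6))*8*(-30) = -((-3/2 + (25/7 - 1/7*6**2 + (1/7)*6))/(-3 + (25/7 - 1/7*6**2 + (1/7)*6)))*8*(-30) = -((-3/2 + (25/7 - 1/7*36 + 6/7))/(-3 + (25/7 - 1/7*36 + 6/7)))*8*(-30) = -((-3/2 + (25/7 - 36/7 + 6/7))/(-3 + (25/7 - 36/7 + 6/7)))*8*(-30) = -((-3/2 - 5/7)/(-3 - 5/7))*8*(-30) = -(-31/14/(-26/7))*8*(-30) = --7/26*(-31/14)*8*(-30) = -(31/52)*8*(-30) = -62*(-30)/13 = -1*(-1860/13) = 1860/13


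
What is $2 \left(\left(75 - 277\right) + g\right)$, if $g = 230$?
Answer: $56$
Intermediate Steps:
$2 \left(\left(75 - 277\right) + g\right) = 2 \left(\left(75 - 277\right) + 230\right) = 2 \left(-202 + 230\right) = 2 \cdot 28 = 56$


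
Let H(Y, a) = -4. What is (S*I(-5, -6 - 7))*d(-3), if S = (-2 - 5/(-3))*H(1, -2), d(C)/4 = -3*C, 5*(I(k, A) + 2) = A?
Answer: -1104/5 ≈ -220.80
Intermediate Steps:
I(k, A) = -2 + A/5
d(C) = -12*C (d(C) = 4*(-3*C) = -12*C)
S = 4/3 (S = (-2 - 5/(-3))*(-4) = (-2 - 5*(-1/3))*(-4) = (-2 + 5/3)*(-4) = -1/3*(-4) = 4/3 ≈ 1.3333)
(S*I(-5, -6 - 7))*d(-3) = (4*(-2 + (-6 - 7)/5)/3)*(-12*(-3)) = (4*(-2 + (1/5)*(-13))/3)*36 = (4*(-2 - 13/5)/3)*36 = ((4/3)*(-23/5))*36 = -92/15*36 = -1104/5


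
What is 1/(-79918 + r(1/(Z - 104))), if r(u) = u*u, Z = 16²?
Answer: -23104/1846425471 ≈ -1.2513e-5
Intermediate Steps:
Z = 256
r(u) = u²
1/(-79918 + r(1/(Z - 104))) = 1/(-79918 + (1/(256 - 104))²) = 1/(-79918 + (1/152)²) = 1/(-79918 + 1/23104) = 1/(-1846425471/23104) = -23104/1846425471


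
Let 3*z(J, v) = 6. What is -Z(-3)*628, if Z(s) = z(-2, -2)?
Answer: -1256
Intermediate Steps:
z(J, v) = 2 (z(J, v) = (1/3)*6 = 2)
Z(s) = 2
-Z(-3)*628 = -2*628 = -1*1256 = -1256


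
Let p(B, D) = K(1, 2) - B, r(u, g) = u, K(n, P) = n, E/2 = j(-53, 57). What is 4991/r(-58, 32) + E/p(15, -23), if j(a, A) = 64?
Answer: -38649/406 ≈ -95.195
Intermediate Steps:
E = 128 (E = 2*64 = 128)
p(B, D) = 1 - B
4991/r(-58, 32) + E/p(15, -23) = 4991/(-58) + 128/(1 - 1*15) = 4991*(-1/58) + 128/(1 - 15) = -4991/58 + 128/(-14) = -4991/58 + 128*(-1/14) = -4991/58 - 64/7 = -38649/406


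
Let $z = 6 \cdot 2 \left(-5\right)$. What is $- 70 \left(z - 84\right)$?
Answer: $10080$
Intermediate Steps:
$z = -60$ ($z = 12 \left(-5\right) = -60$)
$- 70 \left(z - 84\right) = - 70 \left(-60 - 84\right) = \left(-70\right) \left(-144\right) = 10080$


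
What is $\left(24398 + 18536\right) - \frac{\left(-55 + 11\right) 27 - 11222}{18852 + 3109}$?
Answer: $\frac{942885984}{21961} \approx 42935.0$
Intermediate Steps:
$\left(24398 + 18536\right) - \frac{\left(-55 + 11\right) 27 - 11222}{18852 + 3109} = 42934 - \frac{\left(-44\right) 27 - 11222}{21961} = 42934 - \left(-1188 - 11222\right) \frac{1}{21961} = 42934 - \left(-12410\right) \frac{1}{21961} = 42934 - - \frac{12410}{21961} = 42934 + \frac{12410}{21961} = \frac{942885984}{21961}$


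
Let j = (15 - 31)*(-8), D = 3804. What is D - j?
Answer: 3676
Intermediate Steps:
j = 128 (j = -16*(-8) = 128)
D - j = 3804 - 1*128 = 3804 - 128 = 3676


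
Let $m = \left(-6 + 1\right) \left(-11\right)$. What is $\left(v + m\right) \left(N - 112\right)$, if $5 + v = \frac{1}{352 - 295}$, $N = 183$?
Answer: $\frac{202421}{57} \approx 3551.2$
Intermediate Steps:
$v = - \frac{284}{57}$ ($v = -5 + \frac{1}{352 - 295} = -5 + \frac{1}{57} = - \frac{284}{57} \approx -4.9825$)
$m = 55$ ($m = \left(-5\right) \left(-11\right) = 55$)
$\left(v + m\right) \left(N - 112\right) = \left(- \frac{284}{57} + 55\right) \left(183 - 112\right) = \frac{2851}{57} \cdot 71 = \frac{202421}{57}$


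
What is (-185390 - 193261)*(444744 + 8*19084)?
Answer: -226212165816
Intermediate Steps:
(-185390 - 193261)*(444744 + 8*19084) = -378651*(444744 + 152672) = -378651*597416 = -226212165816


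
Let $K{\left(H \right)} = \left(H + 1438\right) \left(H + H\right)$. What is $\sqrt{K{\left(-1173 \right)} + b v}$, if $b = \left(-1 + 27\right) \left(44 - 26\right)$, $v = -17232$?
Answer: $i \sqrt{8686266} \approx 2947.2 i$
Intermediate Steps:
$K{\left(H \right)} = 2 H \left(1438 + H\right)$ ($K{\left(H \right)} = \left(1438 + H\right) 2 H = 2 H \left(1438 + H\right)$)
$b = 468$ ($b = 26 \cdot 18 = 468$)
$\sqrt{K{\left(-1173 \right)} + b v} = \sqrt{2 \left(-1173\right) \left(1438 - 1173\right) + 468 \left(-17232\right)} = \sqrt{2 \left(-1173\right) 265 - 8064576} = \sqrt{-621690 - 8064576} = \sqrt{-8686266} = i \sqrt{8686266}$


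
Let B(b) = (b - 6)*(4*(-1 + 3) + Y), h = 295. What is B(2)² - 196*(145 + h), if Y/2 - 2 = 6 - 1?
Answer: -78496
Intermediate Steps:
Y = 14 (Y = 4 + 2*(6 - 1) = 4 + 2*5 = 4 + 10 = 14)
B(b) = -132 + 22*b (B(b) = (b - 6)*(4*(-1 + 3) + 14) = (-6 + b)*(4*2 + 14) = (-6 + b)*(8 + 14) = (-6 + b)*22 = -132 + 22*b)
B(2)² - 196*(145 + h) = (-132 + 22*2)² - 196*(145 + 295) = (-132 + 44)² - 196*440 = (-88)² - 1*86240 = 7744 - 86240 = -78496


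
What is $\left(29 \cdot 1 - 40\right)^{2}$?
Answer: $121$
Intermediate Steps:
$\left(29 \cdot 1 - 40\right)^{2} = \left(29 - 40\right)^{2} = \left(-11\right)^{2} = 121$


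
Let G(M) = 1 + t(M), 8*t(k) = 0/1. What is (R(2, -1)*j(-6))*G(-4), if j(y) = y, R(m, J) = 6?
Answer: -36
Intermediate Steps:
t(k) = 0 (t(k) = (0/1)/8 = (0*1)/8 = (1/8)*0 = 0)
G(M) = 1 (G(M) = 1 + 0 = 1)
(R(2, -1)*j(-6))*G(-4) = (6*(-6))*1 = -36*1 = -36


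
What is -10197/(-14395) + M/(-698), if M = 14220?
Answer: -98789697/5023855 ≈ -19.664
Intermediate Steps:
-10197/(-14395) + M/(-698) = -10197/(-14395) + 14220/(-698) = -10197*(-1/14395) + 14220*(-1/698) = 10197/14395 - 7110/349 = -98789697/5023855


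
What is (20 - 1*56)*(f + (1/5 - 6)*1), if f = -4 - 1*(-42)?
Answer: -5796/5 ≈ -1159.2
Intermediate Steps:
f = 38 (f = -4 + 42 = 38)
(20 - 1*56)*(f + (1/5 - 6)*1) = (20 - 1*56)*(38 + (1/5 - 6)*1) = (20 - 56)*(38 + (1*(⅕) - 6)*1) = -36*(38 + (⅕ - 6)*1) = -36*(38 - 29/5*1) = -36*(38 - 29/5) = -36*161/5 = -5796/5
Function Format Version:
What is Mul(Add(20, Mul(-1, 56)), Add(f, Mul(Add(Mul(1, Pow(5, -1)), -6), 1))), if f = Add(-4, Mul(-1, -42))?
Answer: Rational(-5796, 5) ≈ -1159.2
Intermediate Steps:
f = 38 (f = Add(-4, 42) = 38)
Mul(Add(20, Mul(-1, 56)), Add(f, Mul(Add(Mul(1, Pow(5, -1)), -6), 1))) = Mul(Add(20, Mul(-1, 56)), Add(38, Mul(Add(Mul(1, Pow(5, -1)), -6), 1))) = Mul(Add(20, -56), Add(38, Mul(Add(Mul(1, Rational(1, 5)), -6), 1))) = Mul(-36, Add(38, Mul(Add(Rational(1, 5), -6), 1))) = Mul(-36, Add(38, Mul(Rational(-29, 5), 1))) = Mul(-36, Add(38, Rational(-29, 5))) = Mul(-36, Rational(161, 5)) = Rational(-5796, 5)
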